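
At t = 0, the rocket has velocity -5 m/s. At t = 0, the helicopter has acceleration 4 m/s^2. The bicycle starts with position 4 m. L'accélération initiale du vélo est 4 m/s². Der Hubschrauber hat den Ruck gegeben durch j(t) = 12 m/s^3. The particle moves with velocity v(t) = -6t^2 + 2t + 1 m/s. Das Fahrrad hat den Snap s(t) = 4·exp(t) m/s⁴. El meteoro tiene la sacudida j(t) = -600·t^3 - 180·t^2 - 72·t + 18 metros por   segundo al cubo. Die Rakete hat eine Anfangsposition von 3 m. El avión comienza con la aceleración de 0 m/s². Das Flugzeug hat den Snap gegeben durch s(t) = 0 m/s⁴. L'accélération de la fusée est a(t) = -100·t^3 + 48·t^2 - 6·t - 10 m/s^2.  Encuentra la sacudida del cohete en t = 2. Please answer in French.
Pour résoudre ceci, nous devons prendre 1 dérivée de notre équation de l'accélération a(t) = -100·t^3 + 48·t^2 - 6·t - 10. En dérivant l'accélération, nous obtenons le jerk: j(t) = -300·t^2 + 96·t - 6. Nous avons le jerk j(t) = -300·t^2 + 96·t - 6. En substituant t = 2: j(2) = -1014.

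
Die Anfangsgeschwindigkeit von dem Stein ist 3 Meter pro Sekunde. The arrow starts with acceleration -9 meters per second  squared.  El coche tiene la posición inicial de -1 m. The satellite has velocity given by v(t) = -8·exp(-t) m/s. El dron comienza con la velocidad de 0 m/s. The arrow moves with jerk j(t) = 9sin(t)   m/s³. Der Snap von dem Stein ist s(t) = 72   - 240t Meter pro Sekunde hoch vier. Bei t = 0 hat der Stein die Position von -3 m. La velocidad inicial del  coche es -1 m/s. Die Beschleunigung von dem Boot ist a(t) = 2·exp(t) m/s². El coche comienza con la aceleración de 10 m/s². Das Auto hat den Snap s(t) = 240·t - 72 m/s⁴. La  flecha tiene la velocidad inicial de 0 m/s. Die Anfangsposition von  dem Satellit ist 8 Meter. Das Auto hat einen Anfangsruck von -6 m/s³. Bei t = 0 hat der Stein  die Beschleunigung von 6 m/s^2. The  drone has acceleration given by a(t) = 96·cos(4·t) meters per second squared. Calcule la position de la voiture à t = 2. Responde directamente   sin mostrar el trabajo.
La réponse est 25.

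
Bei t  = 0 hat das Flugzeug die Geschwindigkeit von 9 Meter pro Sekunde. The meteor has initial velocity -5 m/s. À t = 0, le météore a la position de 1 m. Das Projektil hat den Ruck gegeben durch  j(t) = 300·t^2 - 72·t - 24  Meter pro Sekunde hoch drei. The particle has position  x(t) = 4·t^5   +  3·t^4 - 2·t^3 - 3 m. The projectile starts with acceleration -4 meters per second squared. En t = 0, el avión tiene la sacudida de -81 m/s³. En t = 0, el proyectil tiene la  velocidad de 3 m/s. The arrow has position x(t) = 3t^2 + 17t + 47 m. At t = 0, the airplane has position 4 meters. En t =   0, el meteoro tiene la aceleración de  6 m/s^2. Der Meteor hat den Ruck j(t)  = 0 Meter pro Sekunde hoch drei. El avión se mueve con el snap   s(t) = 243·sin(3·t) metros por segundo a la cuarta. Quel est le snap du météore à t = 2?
Pour résoudre ceci, nous devons prendre 1 dérivée de notre équation du jerk j(t) = 0. En dérivant le jerk, nous obtenons le snap: s(t) = 0. Nous avons le snap s(t) = 0. En substituant t = 2: s(2) = 0.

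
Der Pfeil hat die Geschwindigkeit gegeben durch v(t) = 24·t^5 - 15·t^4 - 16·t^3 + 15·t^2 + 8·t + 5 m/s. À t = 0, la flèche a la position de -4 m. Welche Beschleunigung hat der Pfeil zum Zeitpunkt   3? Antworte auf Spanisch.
Para resolver esto, necesitamos tomar 1 derivada de nuestra ecuación de la velocidad v(t) = 24·t^5 - 15·t^4 - 16·t^3 + 15·t^2 + 8·t + 5. Tomando d/dt de v(t), encontramos a(t) = 120·t^4 - 60·t^3 - 48·t^2 + 30·t + 8. Tenemos la aceleración a(t) = 120·t^4 - 60·t^3 - 48·t^2 + 30·t + 8. Sustituyendo t = 3: a(3) = 7766.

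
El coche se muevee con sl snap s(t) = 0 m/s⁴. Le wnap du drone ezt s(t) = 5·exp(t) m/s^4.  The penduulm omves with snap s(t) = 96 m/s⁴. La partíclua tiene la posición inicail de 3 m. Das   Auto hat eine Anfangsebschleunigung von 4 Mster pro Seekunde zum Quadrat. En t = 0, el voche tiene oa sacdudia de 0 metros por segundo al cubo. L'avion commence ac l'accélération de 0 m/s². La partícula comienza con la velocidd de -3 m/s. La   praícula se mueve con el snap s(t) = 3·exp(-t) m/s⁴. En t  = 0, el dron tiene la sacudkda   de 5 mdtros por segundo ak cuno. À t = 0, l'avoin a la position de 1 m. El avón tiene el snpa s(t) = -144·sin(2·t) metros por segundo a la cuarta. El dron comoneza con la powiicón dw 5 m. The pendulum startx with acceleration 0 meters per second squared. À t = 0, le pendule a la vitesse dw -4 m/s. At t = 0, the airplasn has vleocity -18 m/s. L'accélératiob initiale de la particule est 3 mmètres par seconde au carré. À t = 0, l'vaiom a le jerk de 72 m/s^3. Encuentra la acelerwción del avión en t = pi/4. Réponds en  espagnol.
Debemos encontrar la integral de nuestra ecuación del snap s(t) = -144·sin(2·t) 2 veces. Integrando el snap y usando la condición inicial j(0) = 72, obtenemos j(t) = 72·cos(2·t). La antiderivada de la sacudida es la aceleración. Usando a(0) = 0, obtenemos a(t) = 36·sin(2·t). Tenemos la aceleración a(t) = 36·sin(2·t). Sustituyendo t = pi/4: a(pi/4) = 36.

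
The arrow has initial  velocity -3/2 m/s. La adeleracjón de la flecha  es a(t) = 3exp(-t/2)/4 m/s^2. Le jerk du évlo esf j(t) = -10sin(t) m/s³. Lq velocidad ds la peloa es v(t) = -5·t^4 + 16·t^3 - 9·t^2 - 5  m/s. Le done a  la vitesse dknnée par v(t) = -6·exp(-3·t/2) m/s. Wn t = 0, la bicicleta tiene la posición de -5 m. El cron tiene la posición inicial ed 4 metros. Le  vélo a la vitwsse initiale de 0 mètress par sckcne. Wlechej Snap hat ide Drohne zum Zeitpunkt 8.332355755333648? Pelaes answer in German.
Wir müssen unsere Gleichung für die Geschwindigkeit v(t) = -6·exp(-3·t/2) 3-mal ableiten. Mit d/dt von v(t) finden wir a(t) = 9·exp(-3·t/2). Durch Ableiten von der Beschleunigung erhalten wir den Ruck: j(t) = -27·exp(-3·t/2)/2. Die Ableitung von dem Ruck ergibt den Snap: s(t) = 81·exp(-3·t/2)/4. Aus der Gleichung für den Snap s(t) = 81·exp(-3·t/2)/4, setzen wir t = 8.332355755333648 ein und erhalten s = 0.0000755754668925186.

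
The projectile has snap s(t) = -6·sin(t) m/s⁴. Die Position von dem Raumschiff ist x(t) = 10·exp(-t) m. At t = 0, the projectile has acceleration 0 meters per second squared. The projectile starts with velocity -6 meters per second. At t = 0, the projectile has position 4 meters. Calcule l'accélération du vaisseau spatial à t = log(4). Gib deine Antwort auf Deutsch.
Um dies zu lösen, müssen wir 2 Ableitungen unserer Gleichung für die Position x(t) = 10·exp(-t) nehmen. Die Ableitung von der Position ergibt die Geschwindigkeit: v(t) = -10·exp(-t). Durch Ableiten von der Geschwindigkeit erhalten wir die Beschleunigung: a(t) = 10·exp(-t). Aus der Gleichung für die Beschleunigung a(t) = 10·exp(-t), setzen wir t = log(4) ein und erhalten a = 5/2.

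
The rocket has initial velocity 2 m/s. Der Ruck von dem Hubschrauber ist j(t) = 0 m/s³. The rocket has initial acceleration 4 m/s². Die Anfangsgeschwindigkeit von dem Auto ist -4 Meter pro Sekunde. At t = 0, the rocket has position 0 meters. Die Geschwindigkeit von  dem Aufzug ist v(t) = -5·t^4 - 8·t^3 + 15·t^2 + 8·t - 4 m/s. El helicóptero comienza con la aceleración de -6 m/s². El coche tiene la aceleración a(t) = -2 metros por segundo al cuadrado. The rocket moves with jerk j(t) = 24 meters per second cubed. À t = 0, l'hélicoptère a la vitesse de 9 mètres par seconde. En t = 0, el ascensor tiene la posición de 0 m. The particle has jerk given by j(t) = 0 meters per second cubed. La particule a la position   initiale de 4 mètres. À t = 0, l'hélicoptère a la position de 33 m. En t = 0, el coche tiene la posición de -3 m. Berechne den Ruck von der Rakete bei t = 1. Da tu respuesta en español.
Tenemos la sacudida j(t) = 24. Sustituyendo t = 1: j(1) = 24.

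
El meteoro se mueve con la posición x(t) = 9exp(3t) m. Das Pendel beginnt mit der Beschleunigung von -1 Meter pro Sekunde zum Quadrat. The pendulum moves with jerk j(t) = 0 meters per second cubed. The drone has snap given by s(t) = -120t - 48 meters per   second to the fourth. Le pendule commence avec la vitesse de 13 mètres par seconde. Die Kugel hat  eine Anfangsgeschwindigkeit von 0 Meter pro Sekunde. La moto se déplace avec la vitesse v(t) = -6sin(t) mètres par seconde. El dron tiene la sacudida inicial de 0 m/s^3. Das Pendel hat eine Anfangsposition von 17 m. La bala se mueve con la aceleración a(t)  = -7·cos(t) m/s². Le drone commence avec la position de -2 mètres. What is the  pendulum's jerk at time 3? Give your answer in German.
Aus der Gleichung für den Ruck j(t) = 0, setzen wir t = 3 ein und erhalten j = 0.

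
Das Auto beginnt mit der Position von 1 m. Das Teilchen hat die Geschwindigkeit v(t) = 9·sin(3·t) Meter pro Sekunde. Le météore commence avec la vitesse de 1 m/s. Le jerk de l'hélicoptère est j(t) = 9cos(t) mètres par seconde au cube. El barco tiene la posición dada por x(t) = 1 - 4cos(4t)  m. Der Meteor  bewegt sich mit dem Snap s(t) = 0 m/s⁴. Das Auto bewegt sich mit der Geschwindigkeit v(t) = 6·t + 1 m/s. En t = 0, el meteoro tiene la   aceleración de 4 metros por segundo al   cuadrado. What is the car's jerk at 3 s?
We must differentiate our velocity equation v(t) = 6·t + 1 2 times. Taking d/dt of v(t), we find a(t) = 6. The derivative of acceleration gives jerk: j(t) = 0. From the given jerk equation j(t) = 0, we substitute t = 3 to get j = 0.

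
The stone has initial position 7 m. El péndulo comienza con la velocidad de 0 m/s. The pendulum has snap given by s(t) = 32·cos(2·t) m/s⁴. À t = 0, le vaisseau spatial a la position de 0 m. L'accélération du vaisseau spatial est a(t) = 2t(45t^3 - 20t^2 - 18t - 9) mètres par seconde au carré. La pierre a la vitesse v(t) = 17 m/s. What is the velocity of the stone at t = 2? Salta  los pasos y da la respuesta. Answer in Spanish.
La velocidad en t = 2 es v = 17.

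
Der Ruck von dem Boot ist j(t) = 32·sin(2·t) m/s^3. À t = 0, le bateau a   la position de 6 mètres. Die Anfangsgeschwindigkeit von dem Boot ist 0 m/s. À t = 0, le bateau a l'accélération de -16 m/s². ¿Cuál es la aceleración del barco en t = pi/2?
Debemos encontrar la antiderivada de nuestra ecuación de la sacudida j(t) = 32·sin(2·t) 1 vez. Tomando ∫j(t)dt y aplicando a(0) = -16, encontramos a(t) = -16·cos(2·t). De la ecuación de la aceleración a(t) = -16·cos(2·t), sustituimos t = pi/2 para obtener a = 16.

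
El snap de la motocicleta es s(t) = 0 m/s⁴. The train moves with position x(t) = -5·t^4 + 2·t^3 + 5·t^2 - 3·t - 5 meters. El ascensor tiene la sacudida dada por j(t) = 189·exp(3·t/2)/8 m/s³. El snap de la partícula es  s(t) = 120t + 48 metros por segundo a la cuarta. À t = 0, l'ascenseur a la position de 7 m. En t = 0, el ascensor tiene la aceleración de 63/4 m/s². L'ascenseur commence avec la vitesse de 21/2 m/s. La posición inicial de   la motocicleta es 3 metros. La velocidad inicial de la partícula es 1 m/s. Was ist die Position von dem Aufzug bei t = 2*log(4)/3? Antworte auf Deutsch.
Wir müssen das Integral unserer Gleichung für den Ruck j(t) = 189·exp(3·t/2)/8 3-mal finden. Durch Integration von dem Ruck und Verwendung der Anfangsbedingung a(0) = 63/4, erhalten wir a(t) = 63·exp(3·t/2)/4. Die Stammfunktion von der Beschleunigung ist die Geschwindigkeit. Mit v(0) = 21/2 erhalten wir v(t) = 21·exp(3·t/2)/2. Das Integral von der Geschwindigkeit ist die Position. Mit x(0) = 7 erhalten wir x(t) = 7·exp(3·t/2). Mit x(t) = 7·exp(3·t/2) und Einsetzen von t = 2*log(4)/3, finden wir x = 28.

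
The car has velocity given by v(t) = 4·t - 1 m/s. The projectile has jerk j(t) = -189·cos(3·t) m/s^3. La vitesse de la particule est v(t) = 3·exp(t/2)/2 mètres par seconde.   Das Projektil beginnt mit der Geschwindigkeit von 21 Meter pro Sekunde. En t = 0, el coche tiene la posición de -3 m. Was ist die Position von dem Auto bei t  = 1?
Ausgehend von der Geschwindigkeit v(t) = 4·t - 1, nehmen wir 1 Integral. Das Integral von der Geschwindigkeit ist die Position. Mit x(0) = -3 erhalten wir x(t) = 2·t^2 - t - 3. Aus der Gleichung für die Position x(t) = 2·t^2 - t - 3, setzen wir t = 1 ein und erhalten x = -2.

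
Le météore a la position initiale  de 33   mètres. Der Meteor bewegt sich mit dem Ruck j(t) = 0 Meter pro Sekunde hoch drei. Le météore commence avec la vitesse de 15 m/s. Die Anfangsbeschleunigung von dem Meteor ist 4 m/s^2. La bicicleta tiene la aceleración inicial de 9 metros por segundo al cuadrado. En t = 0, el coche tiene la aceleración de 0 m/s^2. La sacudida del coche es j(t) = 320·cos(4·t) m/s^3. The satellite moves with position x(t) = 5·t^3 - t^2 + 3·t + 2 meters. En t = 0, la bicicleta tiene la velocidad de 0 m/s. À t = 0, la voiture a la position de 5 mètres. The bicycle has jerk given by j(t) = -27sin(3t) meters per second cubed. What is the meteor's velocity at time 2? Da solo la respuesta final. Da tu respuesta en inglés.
At t = 2, v = 23.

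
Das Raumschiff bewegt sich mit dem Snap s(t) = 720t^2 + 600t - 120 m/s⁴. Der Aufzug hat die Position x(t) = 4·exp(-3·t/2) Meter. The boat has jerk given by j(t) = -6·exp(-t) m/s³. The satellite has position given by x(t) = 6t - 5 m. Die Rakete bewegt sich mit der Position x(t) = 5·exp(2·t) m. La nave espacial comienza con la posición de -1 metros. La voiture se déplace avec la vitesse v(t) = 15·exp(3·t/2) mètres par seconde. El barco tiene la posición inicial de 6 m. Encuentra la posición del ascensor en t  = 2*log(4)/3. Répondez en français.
En utilisant x(t) = 4·exp(-3·t/2) et en substituant t = 2*log(4)/3, nous trouvons x = 1.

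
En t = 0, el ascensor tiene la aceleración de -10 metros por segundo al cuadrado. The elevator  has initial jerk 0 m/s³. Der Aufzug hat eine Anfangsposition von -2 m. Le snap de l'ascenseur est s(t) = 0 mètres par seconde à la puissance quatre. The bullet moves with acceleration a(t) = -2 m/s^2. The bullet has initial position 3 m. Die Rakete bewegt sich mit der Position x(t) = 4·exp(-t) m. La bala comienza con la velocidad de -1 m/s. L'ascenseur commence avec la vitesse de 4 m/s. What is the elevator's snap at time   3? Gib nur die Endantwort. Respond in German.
Der Snap bei t = 3 ist s = 0.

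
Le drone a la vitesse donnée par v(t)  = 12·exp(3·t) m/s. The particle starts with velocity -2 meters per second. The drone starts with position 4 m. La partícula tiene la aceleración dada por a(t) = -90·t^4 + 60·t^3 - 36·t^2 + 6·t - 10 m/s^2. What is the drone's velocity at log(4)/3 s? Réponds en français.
De l'équation de la vitesse v(t) = 12·exp(3·t), nous substituons t = log(4)/3 pour obtenir v = 48.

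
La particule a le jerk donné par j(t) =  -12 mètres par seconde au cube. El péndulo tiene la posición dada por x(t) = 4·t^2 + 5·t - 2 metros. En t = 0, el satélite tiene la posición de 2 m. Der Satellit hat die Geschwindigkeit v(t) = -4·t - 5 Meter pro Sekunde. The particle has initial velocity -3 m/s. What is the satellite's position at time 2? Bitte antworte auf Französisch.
En partant de la vitesse v(t) = -4·t - 5, nous prenons 1 primitive. L'intégrale de la vitesse, avec x(0) = 2, donne la position: x(t) = -2·t^2 - 5·t + 2. Nous avons la position x(t) = -2·t^2 - 5·t + 2. En substituant t = 2: x(2) = -16.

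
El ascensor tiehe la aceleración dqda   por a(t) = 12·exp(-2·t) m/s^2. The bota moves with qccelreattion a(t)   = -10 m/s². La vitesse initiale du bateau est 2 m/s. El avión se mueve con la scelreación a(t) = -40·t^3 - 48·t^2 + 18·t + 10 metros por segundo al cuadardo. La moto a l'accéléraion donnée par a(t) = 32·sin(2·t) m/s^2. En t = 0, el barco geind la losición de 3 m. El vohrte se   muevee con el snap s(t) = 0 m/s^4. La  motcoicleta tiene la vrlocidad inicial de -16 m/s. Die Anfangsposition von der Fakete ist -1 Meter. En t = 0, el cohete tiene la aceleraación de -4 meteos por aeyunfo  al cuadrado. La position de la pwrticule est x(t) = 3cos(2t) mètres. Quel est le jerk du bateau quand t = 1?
En partant de l'accélération a(t) = -10, nous prenons 1 dérivée. En prenant d/dt de a(t), nous trouvons j(t) = 0. En utilisant j(t) = 0 et en substituant t = 1, nous trouvons j = 0.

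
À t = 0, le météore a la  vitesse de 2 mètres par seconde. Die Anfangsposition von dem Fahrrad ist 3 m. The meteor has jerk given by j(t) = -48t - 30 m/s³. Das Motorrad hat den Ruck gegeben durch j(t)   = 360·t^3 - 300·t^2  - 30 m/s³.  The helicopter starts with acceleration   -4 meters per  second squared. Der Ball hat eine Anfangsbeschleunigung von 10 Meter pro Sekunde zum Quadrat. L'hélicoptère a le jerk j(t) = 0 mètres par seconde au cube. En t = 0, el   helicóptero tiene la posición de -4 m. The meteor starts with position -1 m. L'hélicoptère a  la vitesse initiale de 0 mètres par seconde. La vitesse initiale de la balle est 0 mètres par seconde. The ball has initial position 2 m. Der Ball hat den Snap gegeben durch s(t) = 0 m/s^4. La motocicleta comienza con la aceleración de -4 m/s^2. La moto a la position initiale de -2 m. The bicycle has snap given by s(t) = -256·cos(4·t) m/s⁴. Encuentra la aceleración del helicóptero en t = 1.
Necesitamos integrar nuestra ecuación de la sacudida j(t) = 0 1 vez. Integrando la sacudida y usando la condición inicial a(0) = -4, obtenemos a(t) = -4. Tenemos la aceleración a(t) = -4. Sustituyendo t = 1: a(1) = -4.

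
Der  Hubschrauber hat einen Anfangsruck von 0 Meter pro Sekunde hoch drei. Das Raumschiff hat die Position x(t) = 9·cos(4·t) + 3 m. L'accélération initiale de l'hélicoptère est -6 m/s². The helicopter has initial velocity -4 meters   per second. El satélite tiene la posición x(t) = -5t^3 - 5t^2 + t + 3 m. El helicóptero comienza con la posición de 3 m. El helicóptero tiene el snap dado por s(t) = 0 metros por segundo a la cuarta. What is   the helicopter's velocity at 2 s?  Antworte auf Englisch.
We must find the integral of our snap equation s(t) = 0 3 times. The antiderivative of snap is jerk. Using j(0) = 0, we get j(t) = 0. Taking ∫j(t)dt and applying a(0) = -6, we find a(t) = -6. Finding the antiderivative of a(t) and using v(0) = -4: v(t) = -6·t - 4. From the given velocity equation v(t) = -6·t - 4, we substitute t = 2 to get v = -16.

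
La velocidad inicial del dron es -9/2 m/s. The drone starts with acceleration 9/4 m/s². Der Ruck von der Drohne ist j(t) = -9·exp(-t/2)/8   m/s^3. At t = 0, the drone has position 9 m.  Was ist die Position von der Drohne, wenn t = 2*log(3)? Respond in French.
En partant du jerk j(t) = -9·exp(-t/2)/8, nous prenons 3 intégrales. En intégrant le jerk et en utilisant la condition initiale a(0) = 9/4, nous obtenons a(t) = 9·exp(-t/2)/4. En intégrant l'accélération et en utilisant la condition initiale v(0) = -9/2, nous obtenons v(t) = -9·exp(-t/2)/2. La primitive de la vitesse, avec x(0) = 9, donne la position: x(t) = 9·exp(-t/2). De l'équation de la position x(t) = 9·exp(-t/2), nous substituons t = 2*log(3) pour obtenir x = 3.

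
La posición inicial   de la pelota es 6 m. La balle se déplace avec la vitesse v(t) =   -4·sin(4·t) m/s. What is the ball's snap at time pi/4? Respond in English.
To solve this, we need to take 3 derivatives of our velocity equation v(t) = -4·sin(4·t). The derivative of velocity gives acceleration: a(t) = -16·cos(4·t). Differentiating acceleration, we get jerk: j(t) = 64·sin(4·t). Taking d/dt of j(t), we find s(t) = 256·cos(4·t). From the given snap equation s(t) = 256·cos(4·t), we substitute t = pi/4 to get s = -256.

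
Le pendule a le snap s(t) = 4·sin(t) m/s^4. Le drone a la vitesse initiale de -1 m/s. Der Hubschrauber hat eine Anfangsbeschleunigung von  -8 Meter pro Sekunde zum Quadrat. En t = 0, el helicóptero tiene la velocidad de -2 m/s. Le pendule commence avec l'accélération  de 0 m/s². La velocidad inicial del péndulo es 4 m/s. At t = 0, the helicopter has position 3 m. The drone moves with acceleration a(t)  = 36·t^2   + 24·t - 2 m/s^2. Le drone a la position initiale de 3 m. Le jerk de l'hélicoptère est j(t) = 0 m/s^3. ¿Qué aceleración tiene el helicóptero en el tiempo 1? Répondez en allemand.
Ausgehend von dem Ruck j(t) = 0, nehmen wir 1 Integral. Die Stammfunktion von dem Ruck, mit a(0) = -8, ergibt die Beschleunigung: a(t) = -8. Aus der Gleichung für die Beschleunigung a(t) = -8, setzen wir t = 1 ein und erhalten a = -8.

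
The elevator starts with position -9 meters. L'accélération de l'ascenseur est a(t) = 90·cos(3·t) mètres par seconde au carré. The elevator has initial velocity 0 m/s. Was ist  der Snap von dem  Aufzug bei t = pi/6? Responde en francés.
Pour résoudre ceci, nous devons prendre 2 dérivées de notre équation de l'accélération a(t) = 90·cos(3·t). En dérivant l'accélération, nous obtenons le jerk: j(t) = -270·sin(3·t). La dérivée du jerk donne le snap: s(t) = -810·cos(3·t). En utilisant s(t) = -810·cos(3·t) et en substituant t = pi/6, nous trouvons s = 0.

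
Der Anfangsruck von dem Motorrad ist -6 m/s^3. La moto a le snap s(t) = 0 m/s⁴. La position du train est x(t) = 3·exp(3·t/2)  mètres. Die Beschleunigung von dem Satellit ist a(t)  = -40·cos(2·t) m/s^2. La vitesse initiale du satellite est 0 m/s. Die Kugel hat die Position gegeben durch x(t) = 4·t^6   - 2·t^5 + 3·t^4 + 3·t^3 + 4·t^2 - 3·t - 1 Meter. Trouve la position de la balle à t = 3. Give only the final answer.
La position à t = 3 est x = 2780.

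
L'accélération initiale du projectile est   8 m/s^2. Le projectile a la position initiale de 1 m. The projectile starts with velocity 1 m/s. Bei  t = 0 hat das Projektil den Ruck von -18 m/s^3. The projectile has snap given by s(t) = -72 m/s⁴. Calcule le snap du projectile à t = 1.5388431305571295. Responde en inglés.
From the given snap equation s(t) = -72, we substitute t = 1.5388431305571295 to get s = -72.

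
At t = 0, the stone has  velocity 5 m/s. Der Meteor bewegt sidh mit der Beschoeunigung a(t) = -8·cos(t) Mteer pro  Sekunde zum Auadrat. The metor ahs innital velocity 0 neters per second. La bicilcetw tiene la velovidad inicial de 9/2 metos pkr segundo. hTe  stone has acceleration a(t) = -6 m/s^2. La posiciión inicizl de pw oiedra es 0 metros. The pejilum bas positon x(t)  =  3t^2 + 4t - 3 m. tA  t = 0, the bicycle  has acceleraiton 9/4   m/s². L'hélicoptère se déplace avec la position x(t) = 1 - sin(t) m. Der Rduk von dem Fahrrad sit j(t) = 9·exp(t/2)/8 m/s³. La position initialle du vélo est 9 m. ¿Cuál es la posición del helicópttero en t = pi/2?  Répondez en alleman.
Wir haben die Position x(t) = 1 - sin(t). Durch Einsetzen von t = pi/2: x(pi/2) = 0.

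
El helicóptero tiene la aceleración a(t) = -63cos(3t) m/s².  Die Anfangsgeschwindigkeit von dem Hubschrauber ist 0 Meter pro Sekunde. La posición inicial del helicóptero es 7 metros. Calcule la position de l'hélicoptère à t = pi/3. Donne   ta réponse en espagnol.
Para resolver esto, necesitamos tomar 2 antiderivadas de nuestra ecuación de la aceleración a(t) = -63·cos(3·t). La integral de la aceleración es la velocidad. Usando v(0) = 0, obtenemos v(t) = -21·sin(3·t). La antiderivada de la velocidad es la posición. Usando x(0) = 7, obtenemos x(t) = 7·cos(3·t). Usando x(t) = 7·cos(3·t) y sustituyendo t = pi/3, encontramos x = -7.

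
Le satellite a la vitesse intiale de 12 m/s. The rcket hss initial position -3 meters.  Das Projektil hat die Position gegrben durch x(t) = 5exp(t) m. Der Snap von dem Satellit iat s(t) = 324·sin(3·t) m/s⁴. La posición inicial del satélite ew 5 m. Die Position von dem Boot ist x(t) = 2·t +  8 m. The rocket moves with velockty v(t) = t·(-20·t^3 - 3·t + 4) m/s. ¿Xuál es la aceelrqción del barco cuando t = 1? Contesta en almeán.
Ausgehend von der Position x(t) = 2·t + 8, nehmen wir 2 Ableitungen. Die Ableitung von der Position ergibt die Geschwindigkeit: v(t) = 2. Die Ableitung von der Geschwindigkeit ergibt die Beschleunigung: a(t) = 0. Aus der Gleichung für die Beschleunigung a(t) = 0, setzen wir t = 1 ein und erhalten a = 0.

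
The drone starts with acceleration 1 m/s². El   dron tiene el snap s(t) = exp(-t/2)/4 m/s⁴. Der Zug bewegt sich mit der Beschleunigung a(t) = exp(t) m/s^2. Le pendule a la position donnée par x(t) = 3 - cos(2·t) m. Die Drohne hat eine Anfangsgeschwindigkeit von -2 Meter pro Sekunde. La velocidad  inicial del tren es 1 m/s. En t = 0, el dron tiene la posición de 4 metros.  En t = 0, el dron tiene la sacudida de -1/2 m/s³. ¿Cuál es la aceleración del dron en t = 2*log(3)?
Necesitamos integrar nuestra ecuación del snap s(t) = exp(-t/2)/4 2 veces. Tomando ∫s(t)dt y aplicando j(0) = -1/2, encontramos j(t) = -exp(-t/2)/2. La integral de la sacudida, con a(0) = 1, da la aceleración: a(t) = exp(-t/2). De la ecuación de la aceleración a(t) = exp(-t/2), sustituimos t = 2*log(3) para obtener a = 1/3.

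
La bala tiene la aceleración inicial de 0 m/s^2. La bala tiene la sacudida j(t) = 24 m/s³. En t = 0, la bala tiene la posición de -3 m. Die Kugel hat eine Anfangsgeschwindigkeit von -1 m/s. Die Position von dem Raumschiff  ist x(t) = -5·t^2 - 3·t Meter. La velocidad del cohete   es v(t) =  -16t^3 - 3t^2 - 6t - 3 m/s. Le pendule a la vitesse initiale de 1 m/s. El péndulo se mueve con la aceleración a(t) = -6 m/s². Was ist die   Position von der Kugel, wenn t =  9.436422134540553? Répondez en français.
En partant du jerk j(t) = 24, nous prenons 3 intégrales. La primitive du jerk, avec a(0) = 0, donne l'accélération: a(t) = 24·t. En prenant ∫a(t)dt et en appliquant v(0) = -1, nous trouvons v(t) = 12·t^2 - 1. L'intégrale de la vitesse est la position. En utilisant x(0) = -3, nous obtenons x(t) = 4·t^3 - t - 3. De l'équation de la position x(t) = 4·t^3 - t - 3, nous substituons t = 9.436422134540553 pour obtenir x = 3348.66852613639.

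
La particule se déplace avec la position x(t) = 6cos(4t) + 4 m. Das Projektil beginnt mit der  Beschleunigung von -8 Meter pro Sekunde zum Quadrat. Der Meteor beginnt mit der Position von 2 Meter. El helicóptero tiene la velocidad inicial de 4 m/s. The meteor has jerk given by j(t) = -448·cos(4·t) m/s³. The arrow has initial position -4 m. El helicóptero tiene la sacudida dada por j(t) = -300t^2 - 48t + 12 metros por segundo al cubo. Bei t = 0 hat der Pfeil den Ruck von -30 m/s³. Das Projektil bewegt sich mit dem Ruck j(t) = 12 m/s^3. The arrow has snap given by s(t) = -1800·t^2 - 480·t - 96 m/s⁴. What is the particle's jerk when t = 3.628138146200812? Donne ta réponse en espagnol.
Debemos derivar nuestra ecuación de la posición x(t) = 6·cos(4·t) + 4 3 veces. Derivando la posición, obtenemos la velocidad: v(t) = -24·sin(4·t). Derivando la velocidad, obtenemos la aceleración: a(t) = -96·cos(4·t). Tomando d/dt de a(t), encontramos j(t) = 384·sin(4·t). Usando j(t) = 384·sin(4·t) y sustituyendo t = 3.628138146200812, encontramos j = 357.260659986464.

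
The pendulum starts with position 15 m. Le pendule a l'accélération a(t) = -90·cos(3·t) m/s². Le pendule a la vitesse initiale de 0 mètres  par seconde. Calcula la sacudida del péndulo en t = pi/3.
Partiendo de la aceleración a(t) = -90·cos(3·t), tomamos 1 derivada. Tomando d/dt de a(t), encontramos j(t) = 270·sin(3·t). De la ecuación de la sacudida j(t) = 270·sin(3·t), sustituimos t = pi/3 para obtener j = 0.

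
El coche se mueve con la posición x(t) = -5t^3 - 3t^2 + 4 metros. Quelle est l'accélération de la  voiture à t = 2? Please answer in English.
To solve this, we need to take 2 derivatives of our position equation x(t) = -5·t^3 - 3·t^2 + 4. The derivative of position gives velocity: v(t) = -15·t^2 - 6·t. The derivative of velocity gives acceleration: a(t) = -30·t - 6. From the given acceleration equation a(t) = -30·t - 6, we substitute t = 2 to get a = -66.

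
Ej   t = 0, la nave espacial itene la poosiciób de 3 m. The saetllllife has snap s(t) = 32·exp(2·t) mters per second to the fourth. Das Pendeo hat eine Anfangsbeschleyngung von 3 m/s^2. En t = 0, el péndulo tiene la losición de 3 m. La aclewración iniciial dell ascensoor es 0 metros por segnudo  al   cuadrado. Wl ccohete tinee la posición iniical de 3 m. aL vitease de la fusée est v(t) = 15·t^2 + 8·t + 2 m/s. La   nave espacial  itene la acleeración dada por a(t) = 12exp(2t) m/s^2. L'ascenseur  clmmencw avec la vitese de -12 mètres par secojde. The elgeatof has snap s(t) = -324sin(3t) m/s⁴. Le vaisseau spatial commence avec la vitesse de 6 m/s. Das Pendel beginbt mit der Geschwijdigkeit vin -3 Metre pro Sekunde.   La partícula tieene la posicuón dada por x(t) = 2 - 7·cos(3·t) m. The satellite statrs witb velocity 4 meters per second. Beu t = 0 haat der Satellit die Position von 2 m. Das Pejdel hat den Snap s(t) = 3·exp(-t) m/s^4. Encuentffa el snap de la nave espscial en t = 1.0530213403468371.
Debemos derivar nuestra ecuación de la aceleración a(t) = 12·exp(2·t) 2 veces. Derivando la aceleración, obtenemos la sacudida: j(t) = 24·exp(2·t). Tomando d/dt de j(t), encontramos s(t) = 48·exp(2·t). Usando s(t) = 48·exp(2·t) y sustituyendo t = 1.0530213403468371, encontramos s = 394.351913295237.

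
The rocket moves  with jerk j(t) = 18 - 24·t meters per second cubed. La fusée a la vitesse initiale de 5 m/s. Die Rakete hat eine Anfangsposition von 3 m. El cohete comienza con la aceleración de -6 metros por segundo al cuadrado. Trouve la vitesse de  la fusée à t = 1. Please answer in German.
Ausgehend von dem Ruck j(t) = 18 - 24·t, nehmen wir 2 Integrale. Die Stammfunktion von dem Ruck, mit a(0) = -6, ergibt die Beschleunigung: a(t) = -12·t^2 + 18·t - 6. Durch Integration von der Beschleunigung und Verwendung der Anfangsbedingung v(0) = 5, erhalten wir v(t) = -4·t^3 + 9·t^2 - 6·t + 5. Aus der Gleichung für die Geschwindigkeit v(t) = -4·t^3 + 9·t^2 - 6·t + 5, setzen wir t = 1 ein und erhalten v = 4.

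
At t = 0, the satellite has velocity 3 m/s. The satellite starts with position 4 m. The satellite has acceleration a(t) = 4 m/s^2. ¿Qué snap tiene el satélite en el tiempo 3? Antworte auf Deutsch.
Ausgehend von der Beschleunigung a(t) = 4, nehmen wir 2 Ableitungen. Durch Ableiten von der Beschleunigung erhalten wir den Ruck: j(t) = 0. Mit d/dt von j(t) finden wir s(t) = 0. Wir haben den Snap s(t) = 0. Durch Einsetzen von t = 3: s(3) = 0.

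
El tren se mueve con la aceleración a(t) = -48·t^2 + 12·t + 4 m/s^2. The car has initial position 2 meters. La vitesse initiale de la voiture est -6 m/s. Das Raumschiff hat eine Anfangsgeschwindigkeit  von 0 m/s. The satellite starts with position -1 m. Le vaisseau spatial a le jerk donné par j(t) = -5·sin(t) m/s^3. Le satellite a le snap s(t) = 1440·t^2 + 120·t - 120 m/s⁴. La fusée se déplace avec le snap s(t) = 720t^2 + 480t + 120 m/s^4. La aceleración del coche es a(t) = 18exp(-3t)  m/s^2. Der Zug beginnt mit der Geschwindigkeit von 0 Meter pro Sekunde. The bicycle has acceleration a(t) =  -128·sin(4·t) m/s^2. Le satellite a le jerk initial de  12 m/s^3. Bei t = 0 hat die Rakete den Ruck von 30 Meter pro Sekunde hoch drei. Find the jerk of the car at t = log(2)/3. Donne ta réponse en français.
En partant de l'accélération a(t) = 18·exp(-3·t), nous prenons 1 dérivée. En prenant d/dt de a(t), nous trouvons j(t) = -54·exp(-3·t). Nous avons le jerk j(t) = -54·exp(-3·t). En substituant t = log(2)/3: j(log(2)/3) = -27.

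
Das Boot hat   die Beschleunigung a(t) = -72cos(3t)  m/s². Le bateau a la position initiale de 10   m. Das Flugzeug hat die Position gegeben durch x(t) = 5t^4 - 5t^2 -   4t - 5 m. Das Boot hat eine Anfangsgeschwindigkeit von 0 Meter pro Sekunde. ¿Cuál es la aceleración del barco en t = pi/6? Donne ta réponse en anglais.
From the given acceleration equation a(t) = -72·cos(3·t), we substitute t = pi/6 to get a = 0.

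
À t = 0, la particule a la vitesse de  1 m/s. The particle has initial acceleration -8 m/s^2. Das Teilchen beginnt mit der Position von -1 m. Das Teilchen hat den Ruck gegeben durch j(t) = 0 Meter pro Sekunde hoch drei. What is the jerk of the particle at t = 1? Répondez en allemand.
Aus der Gleichung für den Ruck j(t) = 0, setzen wir t = 1 ein und erhalten j = 0.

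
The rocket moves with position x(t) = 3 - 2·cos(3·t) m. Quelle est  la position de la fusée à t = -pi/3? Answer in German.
Aus der Gleichung für die Position x(t) = 3 - 2·cos(3·t), setzen wir t = -pi/3 ein und erhalten x = 5.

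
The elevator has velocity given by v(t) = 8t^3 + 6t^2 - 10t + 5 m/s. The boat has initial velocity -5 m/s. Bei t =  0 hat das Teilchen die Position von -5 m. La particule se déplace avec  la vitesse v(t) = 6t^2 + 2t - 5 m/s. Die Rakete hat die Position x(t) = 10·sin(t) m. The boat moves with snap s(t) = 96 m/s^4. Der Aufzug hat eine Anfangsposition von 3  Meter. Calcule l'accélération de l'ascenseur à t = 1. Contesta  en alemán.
Ausgehend von der Geschwindigkeit v(t) = 8·t^3 + 6·t^2 - 10·t + 5, nehmen wir 1 Ableitung. Die Ableitung von der Geschwindigkeit ergibt die Beschleunigung: a(t) = 24·t^2 + 12·t - 10. Aus der Gleichung für die Beschleunigung a(t) = 24·t^2 + 12·t - 10, setzen wir t = 1 ein und erhalten a = 26.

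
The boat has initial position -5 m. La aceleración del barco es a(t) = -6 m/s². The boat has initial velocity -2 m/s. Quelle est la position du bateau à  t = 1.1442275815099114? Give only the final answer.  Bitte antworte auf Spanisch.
La respuesta es -11.2162254378839.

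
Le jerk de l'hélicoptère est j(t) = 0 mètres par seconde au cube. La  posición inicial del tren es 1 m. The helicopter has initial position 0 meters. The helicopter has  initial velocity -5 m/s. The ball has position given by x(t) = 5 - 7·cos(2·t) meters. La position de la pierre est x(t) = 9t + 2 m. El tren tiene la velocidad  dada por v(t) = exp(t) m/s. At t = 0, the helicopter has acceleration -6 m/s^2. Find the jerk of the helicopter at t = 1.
From the given jerk equation j(t) = 0, we substitute t = 1 to get j = 0.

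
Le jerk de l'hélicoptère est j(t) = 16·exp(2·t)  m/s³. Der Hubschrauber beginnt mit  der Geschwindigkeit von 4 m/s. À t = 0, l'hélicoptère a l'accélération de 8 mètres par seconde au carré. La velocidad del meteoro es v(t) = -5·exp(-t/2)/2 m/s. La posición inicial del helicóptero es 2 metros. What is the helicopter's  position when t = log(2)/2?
We need to integrate our jerk equation j(t) = 16·exp(2·t) 3 times. The antiderivative of jerk, with a(0) = 8, gives acceleration: a(t) = 8·exp(2·t). The integral of acceleration is velocity. Using v(0) = 4, we get v(t) = 4·exp(2·t). The antiderivative of velocity, with x(0) = 2, gives position: x(t) = 2·exp(2·t). From the given position equation x(t) = 2·exp(2·t), we substitute t = log(2)/2 to get x = 4.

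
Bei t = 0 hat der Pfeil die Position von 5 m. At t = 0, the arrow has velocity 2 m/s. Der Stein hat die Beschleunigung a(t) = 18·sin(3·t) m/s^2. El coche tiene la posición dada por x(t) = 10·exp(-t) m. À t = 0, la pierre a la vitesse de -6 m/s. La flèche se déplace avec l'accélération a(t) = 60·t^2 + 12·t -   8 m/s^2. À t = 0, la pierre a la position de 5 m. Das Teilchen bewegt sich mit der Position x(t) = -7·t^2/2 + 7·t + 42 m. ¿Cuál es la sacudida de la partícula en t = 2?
Partiendo de la posición x(t) = -7·t^2/2 + 7·t + 42, tomamos 3 derivadas. Derivando la posición, obtenemos la velocidad: v(t) = 7 - 7·t. Tomando d/dt de v(t), encontramos a(t) = -7. Derivando la aceleración, obtenemos la sacudida: j(t) = 0. Usando j(t) = 0 y sustituyendo t = 2, encontramos j = 0.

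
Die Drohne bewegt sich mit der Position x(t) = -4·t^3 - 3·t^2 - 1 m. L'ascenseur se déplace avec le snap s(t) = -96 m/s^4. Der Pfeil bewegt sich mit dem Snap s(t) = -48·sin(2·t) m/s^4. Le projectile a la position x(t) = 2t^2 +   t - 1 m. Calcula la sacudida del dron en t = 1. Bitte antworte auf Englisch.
To solve this, we need to take 3 derivatives of our position equation x(t) = -4·t^3 - 3·t^2 - 1. Taking d/dt of x(t), we find v(t) = -12·t^2 - 6·t. Differentiating velocity, we get acceleration: a(t) = -24·t - 6. Differentiating acceleration, we get jerk: j(t) = -24. Using j(t) = -24 and substituting t = 1, we find j = -24.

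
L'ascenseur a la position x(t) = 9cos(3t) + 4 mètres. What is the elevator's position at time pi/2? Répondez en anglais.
We have position x(t) = 9·cos(3·t) + 4. Substituting t = pi/2: x(pi/2) = 4.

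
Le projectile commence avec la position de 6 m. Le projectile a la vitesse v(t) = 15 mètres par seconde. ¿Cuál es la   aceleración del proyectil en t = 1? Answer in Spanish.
Debemos derivar nuestra ecuación de la velocidad v(t) = 15 1 vez. La derivada de la velocidad da la aceleración: a(t) = 0. De la ecuación de la aceleración a(t) = 0, sustituimos t = 1 para obtener a = 0.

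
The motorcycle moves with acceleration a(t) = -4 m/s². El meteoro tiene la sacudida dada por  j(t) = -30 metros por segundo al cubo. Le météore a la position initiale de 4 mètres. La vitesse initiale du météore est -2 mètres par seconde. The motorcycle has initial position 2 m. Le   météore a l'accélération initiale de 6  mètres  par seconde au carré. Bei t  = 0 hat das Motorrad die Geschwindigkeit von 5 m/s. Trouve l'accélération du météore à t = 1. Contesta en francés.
Pour résoudre ceci, nous devons prendre 1 intégrale de notre équation du jerk j(t) = -30. L'intégrale du jerk, avec a(0) = 6, donne l'accélération: a(t) = 6 - 30·t. Nous avons l'accélération a(t) = 6 - 30·t. En substituant t = 1: a(1) = -24.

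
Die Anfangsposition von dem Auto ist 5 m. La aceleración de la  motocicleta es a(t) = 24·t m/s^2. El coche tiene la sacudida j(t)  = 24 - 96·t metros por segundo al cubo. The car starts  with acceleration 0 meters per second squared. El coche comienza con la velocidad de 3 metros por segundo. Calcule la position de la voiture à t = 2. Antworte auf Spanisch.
Necesitamos integrar nuestra ecuación de la sacudida j(t) = 24 - 96·t 3 veces. Tomando ∫j(t)dt y aplicando a(0) = 0, encontramos a(t) = 24·t·(1 - 2·t). Integrando la aceleración y usando la condición inicial v(0) = 3, obtenemos v(t) = -16·t^3 + 12·t^2 + 3. Tomando ∫v(t)dt y aplicando x(0) = 5, encontramos x(t) = -4·t^4 + 4·t^3 + 3·t + 5. Tenemos la posición x(t) = -4·t^4 + 4·t^3 + 3·t + 5. Sustituyendo t = 2: x(2) = -21.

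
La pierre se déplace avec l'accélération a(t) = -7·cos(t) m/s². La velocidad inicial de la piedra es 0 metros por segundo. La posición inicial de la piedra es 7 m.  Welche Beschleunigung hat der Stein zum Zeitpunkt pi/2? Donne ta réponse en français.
Nous avons l'accélération a(t) = -7·cos(t). En substituant t = pi/2: a(pi/2) = 0.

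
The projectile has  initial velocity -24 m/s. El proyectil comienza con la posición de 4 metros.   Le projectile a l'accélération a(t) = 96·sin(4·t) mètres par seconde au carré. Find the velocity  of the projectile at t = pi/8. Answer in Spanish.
Para resolver esto, necesitamos tomar 1 integral de nuestra ecuación de la aceleración a(t) = 96·sin(4·t). La integral de la aceleración es la velocidad. Usando v(0) = -24, obtenemos v(t) = -24·cos(4·t). Usando v(t) = -24·cos(4·t) y sustituyendo t = pi/8, encontramos v = 0.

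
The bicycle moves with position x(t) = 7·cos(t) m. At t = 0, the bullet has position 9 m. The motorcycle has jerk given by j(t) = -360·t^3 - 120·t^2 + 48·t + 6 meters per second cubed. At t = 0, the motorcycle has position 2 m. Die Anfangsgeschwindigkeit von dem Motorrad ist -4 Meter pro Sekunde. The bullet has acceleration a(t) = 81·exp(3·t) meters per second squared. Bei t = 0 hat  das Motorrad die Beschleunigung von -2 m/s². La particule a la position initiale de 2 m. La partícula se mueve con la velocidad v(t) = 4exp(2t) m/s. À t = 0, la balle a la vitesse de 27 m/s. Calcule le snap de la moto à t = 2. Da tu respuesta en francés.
Pour résoudre ceci, nous devons prendre 1 dérivée de notre équation du jerk j(t) = -360·t^3 - 120·t^2 + 48·t + 6. La dérivée du jerk donne le snap: s(t) = -1080·t^2 - 240·t + 48. En utilisant s(t) = -1080·t^2 - 240·t + 48 et en substituant t = 2, nous trouvons s = -4752.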